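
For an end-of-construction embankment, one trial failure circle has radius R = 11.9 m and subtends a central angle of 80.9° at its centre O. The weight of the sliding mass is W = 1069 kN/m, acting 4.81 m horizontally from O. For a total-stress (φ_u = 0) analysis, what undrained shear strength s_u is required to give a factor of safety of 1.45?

s_u = 37.3 kPa

FS = s_u·L_a·R / (W·d), so s_u = FS·W·d / (L_a·R).
Arc length L_a = R·θ = 11.9·(80.9°·π/180) = 11.9·1.4120 = 16.80 m
s_u = 1.45·1069·4.81 / (16.80·11.9) = 7455.7 / 199.95 = 37.29 kPa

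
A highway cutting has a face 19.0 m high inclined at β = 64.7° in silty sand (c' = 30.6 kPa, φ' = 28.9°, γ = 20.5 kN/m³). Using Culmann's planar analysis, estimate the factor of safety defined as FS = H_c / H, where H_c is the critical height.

FS = 1.32

H_c = (4c'/γ) · sinβ cosφ' / [1 − cos(β − φ')]
    = (4·30.6/20.5) · sin64.7°·cos28.9° / [1 − cos35.8°]
    = 5.971 · 0.7915 / 0.1889 = 25.01 m
FS = H_c / H = 25.01 / 19.0 = 1.316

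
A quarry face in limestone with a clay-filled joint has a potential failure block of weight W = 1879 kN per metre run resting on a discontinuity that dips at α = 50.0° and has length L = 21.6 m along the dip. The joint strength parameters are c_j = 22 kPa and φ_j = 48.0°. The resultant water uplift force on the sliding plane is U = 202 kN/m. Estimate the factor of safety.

FS = 1.11

Resolving the block weight along and normal to the plane and applying the Mohr–Coulomb strength on the joint:
N' = W cosα − U = 1879·cos50.0° − 202 = 1005.8 kN/m
Driving force T = W sinα = 1879·sin50.0° = 1439.4 kN/m
Resisting force R = c_j·L + N'·tanφ_j = 22·21.6 + 1005.8·tan48.0° = 475.2 + 1117.1 = 1592.3 kN/m
FS = R / T = 1592.3 / 1439.4 = 1.106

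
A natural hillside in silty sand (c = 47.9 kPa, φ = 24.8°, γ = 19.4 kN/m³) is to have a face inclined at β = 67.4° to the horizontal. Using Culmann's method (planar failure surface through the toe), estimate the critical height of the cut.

H_c = 31.36 m

Culmann's analysis gives the critical failure plane at α_cr = (β + φ)/2 = (67.4 + 24.8)/2 = 46.1°, and the critical height
H_c = (4c/γ) · sinβ cosφ / [1 − cos(β − φ)]
    = (4·47.9/19.4) · sin67.4°·cos24.8° / [1 − cos(42.6°)]
    = 9.876 · 0.9232·0.9078 / [1 − 0.7361]
    = 9.876 · 0.8381 / 0.2639
    = 31.36 m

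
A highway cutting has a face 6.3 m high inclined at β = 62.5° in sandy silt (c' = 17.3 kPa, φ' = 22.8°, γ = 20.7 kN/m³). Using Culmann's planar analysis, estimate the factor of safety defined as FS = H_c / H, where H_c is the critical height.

FS = 1.88

H_c = (4c'/γ) · sinβ cosφ' / [1 − cos(β − φ')]
    = (4·17.3/20.7) · sin62.5°·cos22.8° / [1 − cos39.7°]
    = 3.343 · 0.8177 / 0.2306 = 11.85 m
FS = H_c / H = 11.85 / 6.3 = 1.882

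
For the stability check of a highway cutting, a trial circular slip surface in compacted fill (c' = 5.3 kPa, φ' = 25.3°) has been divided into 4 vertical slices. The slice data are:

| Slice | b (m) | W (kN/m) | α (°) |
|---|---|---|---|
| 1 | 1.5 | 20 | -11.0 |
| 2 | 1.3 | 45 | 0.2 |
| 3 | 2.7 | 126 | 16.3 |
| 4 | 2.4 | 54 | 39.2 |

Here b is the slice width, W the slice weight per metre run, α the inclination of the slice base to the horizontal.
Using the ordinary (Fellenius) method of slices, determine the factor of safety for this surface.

FS = 2.34

Ordinary method of slices: FS = Σ[c'·Δl_i + (W_i cosα_i)·tanφ'] / Σ W_i sinα_i, with Δl_i = b_i / cosα_i.
Slice 1: Δl = 1.5/cos(-11.0°) = 1.528 m; N'_1 = 20·cos(-11.0°) = 19.6; c'Δl = 8.10; W sinα = -3.8
Slice 2: Δl = 1.3/cos0.2° = 1.300 m; N'_2 = 45·cos0.2° = 45.0; c'Δl = 6.89; W sinα = 0.2
Slice 3: Δl = 2.7/cos16.3° = 2.813 m; N'_3 = 126·cos16.3° = 120.9; c'Δl = 14.91; W sinα = 35.4
Slice 4: Δl = 2.4/cos39.2° = 3.097 m; N'_4 = 54·cos39.2° = 41.8; c'Δl = 16.41; W sinα = 34.1
Σc'Δl = 46.3 kN/m; ΣN' = 227.4 kN/m; ΣW sinα = 65.8 kN/m
Resisting = 46.3 + 227.4·tan25.3° = 46.3 + 107.5 = 153.8 kN/m
FS = 153.8 / 65.8 = 2.336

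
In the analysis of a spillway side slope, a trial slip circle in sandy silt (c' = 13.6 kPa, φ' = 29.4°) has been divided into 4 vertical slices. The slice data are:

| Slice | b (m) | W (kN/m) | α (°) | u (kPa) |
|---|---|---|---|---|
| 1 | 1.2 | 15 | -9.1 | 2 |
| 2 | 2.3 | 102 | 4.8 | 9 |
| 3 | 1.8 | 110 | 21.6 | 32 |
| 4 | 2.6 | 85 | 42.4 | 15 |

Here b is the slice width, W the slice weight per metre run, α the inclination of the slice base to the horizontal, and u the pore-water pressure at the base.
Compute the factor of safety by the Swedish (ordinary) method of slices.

Ordinary method of slices: FS = Σ[c'·Δl_i + (W_i cosα_i − u_i·Δl_i)·tanφ'] / Σ W_i sinα_i, with Δl_i = b_i / cosα_i.
Slice 1: Δl = 1.2/cos(-9.1°) = 1.215 m; N'_1 = 15·cos(-9.1°) − 2·1.215 = 12.4; c'Δl = 16.53; W sinα = -2.4
Slice 2: Δl = 2.3/cos4.8° = 2.308 m; N'_2 = 102·cos4.8° − 9·2.308 = 80.9; c'Δl = 31.39; W sinα = 8.5
Slice 3: Δl = 1.8/cos21.6° = 1.936 m; N'_3 = 110·cos21.6° − 32·1.936 = 40.3; c'Δl = 26.33; W sinα = 40.5
Slice 4: Δl = 2.6/cos42.4° = 3.521 m; N'_4 = 85·cos42.4° − 15·3.521 = 10.0; c'Δl = 47.88; W sinα = 57.3
Σc'Δl = 122.1 kN/m; ΣN' = 143.5 kN/m; ΣW sinα = 104.0 kN/m
Resisting = 122.1 + 143.5·tan29.4° = 122.1 + 80.9 = 203.0 kN/m
FS = 203.0 / 104.0 = 1.953

FS = 1.95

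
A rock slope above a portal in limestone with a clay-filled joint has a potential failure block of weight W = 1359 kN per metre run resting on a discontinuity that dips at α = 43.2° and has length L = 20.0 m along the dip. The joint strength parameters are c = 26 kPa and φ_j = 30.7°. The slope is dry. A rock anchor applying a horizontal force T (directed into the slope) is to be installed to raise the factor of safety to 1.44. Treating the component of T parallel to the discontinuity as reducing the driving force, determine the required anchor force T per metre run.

T = 159 kN/m

Resolving forces along and normal to the sliding plane, with the horizontal anchor force T adding T·sinα to the effective normal force and T·cosα acting up the plane against the driving force:
FS = [cL + (W cosα + T sinα) tanφ_j] / [W sinα − T cosα]
Without the anchor: N' = 990.7 kN/m, driving T_d = 930.3 kN/m, resisting R = 26·20.0 + 990.7·tan30.7° = 1108.2 kN/m, FS = 1.19.
Setting FS = 1.44 and solving for T:
1.44·(930.3 − T cos43.2°) = 1108.2 + T sin43.2°·tan30.7°
T·(sin43.2°·tan30.7° + 1.44·cos43.2°) = 1.44·930.3 − 1108.2
T·(0.6845·0.5938 + 1.44·0.7290) = 1339.6 − 1108.2 = 231.4
T·1.4562 = 231.4
T = 158.9 kN/m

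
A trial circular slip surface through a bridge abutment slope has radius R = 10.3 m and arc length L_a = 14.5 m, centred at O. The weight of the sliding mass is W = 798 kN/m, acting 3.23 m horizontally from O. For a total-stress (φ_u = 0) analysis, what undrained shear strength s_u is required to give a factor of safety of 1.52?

s_u = 26.2 kPa

FS = s_u·L_a·R / (W·d), so s_u = FS·W·d / (L_a·R).
s_u = 1.52·798·3.23 / (14.50·10.3) = 3917.9 / 149.35 = 26.23 kPa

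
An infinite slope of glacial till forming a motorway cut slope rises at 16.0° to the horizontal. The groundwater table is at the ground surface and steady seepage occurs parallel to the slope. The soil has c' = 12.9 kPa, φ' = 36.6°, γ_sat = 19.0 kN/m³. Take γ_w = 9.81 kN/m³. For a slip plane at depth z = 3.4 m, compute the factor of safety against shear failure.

FS = 2.01

With seepage parallel to the slope and the water table at the surface, the effective normal stress on the slip plane uses the buoyant unit weight γ' = γ_sat − γ_w while the driving shear stress uses γ_sat:
FS = [c' + γ' z cos²β tanφ'] / [γ_sat z sinβ cosβ]
γ' = 19.0 − 9.81 = 9.19 kN/m³
Numerator = 12.9 + 9.19·3.4·cos²16.0°·tan36.6° = 12.9 + 9.19·3.4·0.9240·0.7427 = 34.342 kPa
Denominator = 19.0·3.4·sin16.0°·cos16.0° = 19.0·3.4·0.2756·0.9613 = 17.116 kPa
FS = 34.342 / 17.116 = 2.006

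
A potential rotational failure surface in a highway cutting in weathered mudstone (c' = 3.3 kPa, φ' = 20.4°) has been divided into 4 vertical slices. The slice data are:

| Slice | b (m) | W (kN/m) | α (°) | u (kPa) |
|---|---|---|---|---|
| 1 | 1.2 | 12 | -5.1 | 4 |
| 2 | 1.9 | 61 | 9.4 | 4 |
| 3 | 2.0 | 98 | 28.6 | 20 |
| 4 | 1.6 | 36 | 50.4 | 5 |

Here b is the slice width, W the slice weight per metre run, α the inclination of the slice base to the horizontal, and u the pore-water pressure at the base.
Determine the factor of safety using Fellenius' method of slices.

FS = 0.80

Ordinary method of slices: FS = Σ[c'·Δl_i + (W_i cosα_i − u_i·Δl_i)·tanφ'] / Σ W_i sinα_i, with Δl_i = b_i / cosα_i.
Slice 1: Δl = 1.2/cos(-5.1°) = 1.205 m; N'_1 = 12·cos(-5.1°) − 4·1.205 = 7.1; c'Δl = 3.98; W sinα = -1.1
Slice 2: Δl = 1.9/cos9.4° = 1.926 m; N'_2 = 61·cos9.4° − 4·1.926 = 52.5; c'Δl = 6.36; W sinα = 10.0
Slice 3: Δl = 2.0/cos28.6° = 2.278 m; N'_3 = 98·cos28.6° − 20·2.278 = 40.5; c'Δl = 7.52; W sinα = 46.9
Slice 4: Δl = 1.6/cos50.4° = 2.510 m; N'_4 = 36·cos50.4° − 5·2.510 = 10.4; c'Δl = 8.28; W sinα = 27.7
Σc'Δl = 26.1 kN/m; ΣN' = 110.5 kN/m; ΣW sinα = 83.5 kN/m
Resisting = 26.1 + 110.5·tan20.4° = 26.1 + 41.1 = 67.2 kN/m
FS = 67.2 / 83.5 = 0.805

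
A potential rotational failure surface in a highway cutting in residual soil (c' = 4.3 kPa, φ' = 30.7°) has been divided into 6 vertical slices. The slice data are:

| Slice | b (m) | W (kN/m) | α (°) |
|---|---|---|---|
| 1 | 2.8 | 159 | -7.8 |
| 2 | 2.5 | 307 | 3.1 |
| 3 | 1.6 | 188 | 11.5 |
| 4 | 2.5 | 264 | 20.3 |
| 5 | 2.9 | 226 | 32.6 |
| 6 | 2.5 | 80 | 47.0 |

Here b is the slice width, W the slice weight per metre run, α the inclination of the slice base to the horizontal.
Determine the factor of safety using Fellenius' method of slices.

Ordinary method of slices: FS = Σ[c'·Δl_i + (W_i cosα_i)·tanφ'] / Σ W_i sinα_i, with Δl_i = b_i / cosα_i.
Slice 1: Δl = 2.8/cos(-7.8°) = 2.826 m; N'_1 = 159·cos(-7.8°) = 157.5; c'Δl = 12.15; W sinα = -21.6
Slice 2: Δl = 2.5/cos3.1° = 2.504 m; N'_2 = 307·cos3.1° = 306.6; c'Δl = 10.77; W sinα = 16.6
Slice 3: Δl = 1.6/cos11.5° = 1.633 m; N'_3 = 188·cos11.5° = 184.2; c'Δl = 7.02; W sinα = 37.5
Slice 4: Δl = 2.5/cos20.3° = 2.666 m; N'_4 = 264·cos20.3° = 247.6; c'Δl = 11.46; W sinα = 91.6
Slice 5: Δl = 2.9/cos32.6° = 3.442 m; N'_5 = 226·cos32.6° = 190.4; c'Δl = 14.80; W sinα = 121.8
Slice 6: Δl = 2.5/cos47.0° = 3.666 m; N'_6 = 80·cos47.0° = 54.6; c'Δl = 15.76; W sinα = 58.5
Σc'Δl = 72.0 kN/m; ΣN' = 1140.9 kN/m; ΣW sinα = 304.4 kN/m
Resisting = 72.0 + 1140.9·tan30.7° = 72.0 + 677.4 = 749.4 kN/m
FS = 749.4 / 304.4 = 2.462

FS = 2.46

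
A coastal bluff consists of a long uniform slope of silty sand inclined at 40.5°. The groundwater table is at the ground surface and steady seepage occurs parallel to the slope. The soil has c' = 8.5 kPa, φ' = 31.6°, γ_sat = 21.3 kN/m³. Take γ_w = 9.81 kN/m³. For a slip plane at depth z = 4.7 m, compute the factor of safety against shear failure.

FS = 0.56

With seepage parallel to the slope and the water table at the surface, the effective normal stress on the slip plane uses the buoyant unit weight γ' = γ_sat − γ_w while the driving shear stress uses γ_sat:
FS = [c' + γ' z cos²β tanφ'] / [γ_sat z sinβ cosβ]
γ' = 21.3 − 9.81 = 11.49 kN/m³
Numerator = 8.5 + 11.49·4.7·cos²40.5°·tan31.6° = 8.5 + 11.49·4.7·0.5782·0.6152 = 27.710 kPa
Denominator = 21.3·4.7·sin40.5°·cos40.5° = 21.3·4.7·0.6494·0.7604 = 49.439 kPa
FS = 27.710 / 49.439 = 0.560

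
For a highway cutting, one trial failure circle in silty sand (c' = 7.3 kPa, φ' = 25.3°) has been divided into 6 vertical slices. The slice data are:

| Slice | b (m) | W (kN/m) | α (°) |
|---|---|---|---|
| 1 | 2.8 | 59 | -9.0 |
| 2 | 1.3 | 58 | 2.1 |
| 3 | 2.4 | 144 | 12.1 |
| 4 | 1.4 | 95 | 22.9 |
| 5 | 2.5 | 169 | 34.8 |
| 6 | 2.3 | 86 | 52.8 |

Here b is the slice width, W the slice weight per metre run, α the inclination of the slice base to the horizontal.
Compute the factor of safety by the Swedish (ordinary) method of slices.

FS = 1.61

Ordinary method of slices: FS = Σ[c'·Δl_i + (W_i cosα_i)·tanφ'] / Σ W_i sinα_i, with Δl_i = b_i / cosα_i.
Slice 1: Δl = 2.8/cos(-9.0°) = 2.835 m; N'_1 = 59·cos(-9.0°) = 58.3; c'Δl = 20.69; W sinα = -9.2
Slice 2: Δl = 1.3/cos2.1° = 1.301 m; N'_2 = 58·cos2.1° = 58.0; c'Δl = 9.50; W sinα = 2.1
Slice 3: Δl = 2.4/cos12.1° = 2.455 m; N'_3 = 144·cos12.1° = 140.8; c'Δl = 17.92; W sinα = 30.2
Slice 4: Δl = 1.4/cos22.9° = 1.520 m; N'_4 = 95·cos22.9° = 87.5; c'Δl = 11.09; W sinα = 37.0
Slice 5: Δl = 2.5/cos34.8° = 3.045 m; N'_5 = 169·cos34.8° = 138.8; c'Δl = 22.22; W sinα = 96.5
Slice 6: Δl = 2.3/cos52.8° = 3.804 m; N'_6 = 86·cos52.8° = 52.0; c'Δl = 27.77; W sinα = 68.5
Σc'Δl = 109.2 kN/m; ΣN' = 535.3 kN/m; ΣW sinα = 225.0 kN/m
Resisting = 109.2 + 535.3·tan25.3° = 109.2 + 253.0 = 362.2 kN/m
FS = 362.2 / 225.0 = 1.610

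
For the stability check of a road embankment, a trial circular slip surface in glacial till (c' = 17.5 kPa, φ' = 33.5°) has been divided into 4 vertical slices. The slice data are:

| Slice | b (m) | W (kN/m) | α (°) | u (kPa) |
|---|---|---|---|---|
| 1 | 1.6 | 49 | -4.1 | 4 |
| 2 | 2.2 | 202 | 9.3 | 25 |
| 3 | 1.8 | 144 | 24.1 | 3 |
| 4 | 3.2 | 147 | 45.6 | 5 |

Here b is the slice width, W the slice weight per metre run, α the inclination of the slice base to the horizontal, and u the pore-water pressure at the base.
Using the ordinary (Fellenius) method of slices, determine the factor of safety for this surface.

FS = 2.28

Ordinary method of slices: FS = Σ[c'·Δl_i + (W_i cosα_i − u_i·Δl_i)·tanφ'] / Σ W_i sinα_i, with Δl_i = b_i / cosα_i.
Slice 1: Δl = 1.6/cos(-4.1°) = 1.604 m; N'_1 = 49·cos(-4.1°) − 4·1.604 = 42.5; c'Δl = 28.07; W sinα = -3.5
Slice 2: Δl = 2.2/cos9.3° = 2.229 m; N'_2 = 202·cos9.3° − 25·2.229 = 143.6; c'Δl = 39.01; W sinα = 32.6
Slice 3: Δl = 1.8/cos24.1° = 1.972 m; N'_3 = 144·cos24.1° − 3·1.972 = 125.5; c'Δl = 34.51; W sinα = 58.8
Slice 4: Δl = 3.2/cos45.6° = 4.574 m; N'_4 = 147·cos45.6° − 5·4.574 = 80.0; c'Δl = 80.04; W sinα = 105.0
Σc'Δl = 181.6 kN/m; ΣN' = 391.6 kN/m; ΣW sinα = 193.0 kN/m
Resisting = 181.6 + 391.6·tan33.5° = 181.6 + 259.2 = 440.8 kN/m
FS = 440.8 / 193.0 = 2.284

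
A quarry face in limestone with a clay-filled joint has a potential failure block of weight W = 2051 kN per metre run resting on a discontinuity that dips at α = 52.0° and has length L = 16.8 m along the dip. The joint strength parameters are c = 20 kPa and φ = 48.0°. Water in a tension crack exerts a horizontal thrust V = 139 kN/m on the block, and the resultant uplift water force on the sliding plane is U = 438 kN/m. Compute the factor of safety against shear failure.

FS = 0.66

Resolving the block weight along and normal to the plane and applying the Mohr–Coulomb strength on the joint:
N' = W cosα − U − V sinα = 2051·cos52.0° − 438 − 139·sin52.0° = 715.2 kN/m
Driving force T = W sinα + V cosα = 2051·sin52.0° + 139·cos52.0° = 1701.8 kN/m
Resisting force R = c·L + N'·tanφ = 20·16.8 + 715.2·tan48.0° = 336.0 + 794.3 = 1130.3 kN/m
FS = R / T = 1130.3 / 1701.8 = 0.664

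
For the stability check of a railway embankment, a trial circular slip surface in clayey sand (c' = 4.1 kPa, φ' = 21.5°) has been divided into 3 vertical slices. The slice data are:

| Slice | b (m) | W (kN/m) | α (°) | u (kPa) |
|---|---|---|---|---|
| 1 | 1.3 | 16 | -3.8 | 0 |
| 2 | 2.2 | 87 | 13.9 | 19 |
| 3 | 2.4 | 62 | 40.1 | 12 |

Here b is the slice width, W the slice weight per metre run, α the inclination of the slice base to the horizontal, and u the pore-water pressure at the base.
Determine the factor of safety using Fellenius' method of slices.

FS = 0.90

Ordinary method of slices: FS = Σ[c'·Δl_i + (W_i cosα_i − u_i·Δl_i)·tanφ'] / Σ W_i sinα_i, with Δl_i = b_i / cosα_i.
Slice 1: Δl = 1.3/cos(-3.8°) = 1.303 m; N'_1 = 16·cos(-3.8°) − 0·1.303 = 16.0; c'Δl = 5.34; W sinα = -1.1
Slice 2: Δl = 2.2/cos13.9° = 2.266 m; N'_2 = 87·cos13.9° − 19·2.266 = 41.4; c'Δl = 9.29; W sinα = 20.9
Slice 3: Δl = 2.4/cos40.1° = 3.138 m; N'_3 = 62·cos40.1° − 12·3.138 = 9.8; c'Δl = 12.86; W sinα = 39.9
Σc'Δl = 27.5 kN/m; ΣN' = 67.1 kN/m; ΣW sinα = 59.8 kN/m
Resisting = 27.5 + 67.1·tan21.5° = 27.5 + 26.4 = 53.9 kN/m
FS = 53.9 / 59.8 = 0.902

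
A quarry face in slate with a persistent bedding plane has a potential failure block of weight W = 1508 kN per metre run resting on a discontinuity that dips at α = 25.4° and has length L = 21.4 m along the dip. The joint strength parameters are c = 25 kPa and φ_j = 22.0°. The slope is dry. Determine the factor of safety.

Resolving the block weight along and normal to the plane and applying the Mohr–Coulomb strength on the joint:
N' = W cosα = 1508·cos25.4° = 1362.2 kN/m
Driving force T = W sinα = 1508·sin25.4° = 646.8 kN/m
Resisting force R = c·L + N'·tanφ_j = 25·21.4 + 1362.2·tan22.0° = 535.0 + 550.4 = 1085.4 kN/m
FS = R / T = 1085.4 / 646.8 = 1.678

FS = 1.68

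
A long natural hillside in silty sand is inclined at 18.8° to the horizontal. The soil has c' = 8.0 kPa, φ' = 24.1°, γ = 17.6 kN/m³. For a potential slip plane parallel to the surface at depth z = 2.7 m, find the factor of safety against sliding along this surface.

For an infinite slope with a slip plane parallel to the surface (no pore pressure): FS = [c' + γz cos²β tanφ'] / [γz sinβ cosβ].
γz = 17.6·2.7 = 47.52 kN/m²
Numerator = 8.0 + 47.52·cos²18.8°·tan24.1° = 8.0 + 47.52·0.8961·0.4473 = 27.049 kPa
Denominator = 47.52·sin18.8°·cos18.8° = 47.52·0.3223·0.9466 = 14.497 kPa
FS = 27.049 / 14.497 = 1.866

FS = 1.87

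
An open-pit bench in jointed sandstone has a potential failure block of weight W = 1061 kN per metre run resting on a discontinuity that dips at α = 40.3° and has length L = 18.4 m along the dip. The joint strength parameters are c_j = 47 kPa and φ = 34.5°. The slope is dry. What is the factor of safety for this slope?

FS = 2.07

Resolving the block weight along and normal to the plane and applying the Mohr–Coulomb strength on the joint:
N' = W cosα = 1061·cos40.3° = 809.2 kN/m
Driving force T = W sinα = 1061·sin40.3° = 686.2 kN/m
Resisting force R = c_j·L + N'·tanφ = 47·18.4 + 809.2·tan34.5° = 864.8 + 556.1 = 1420.9 kN/m
FS = R / T = 1420.9 / 686.2 = 2.071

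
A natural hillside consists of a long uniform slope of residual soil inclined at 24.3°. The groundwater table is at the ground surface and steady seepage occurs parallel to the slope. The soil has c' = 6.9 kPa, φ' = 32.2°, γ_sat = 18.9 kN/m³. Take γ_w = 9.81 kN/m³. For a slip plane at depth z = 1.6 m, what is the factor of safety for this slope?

With seepage parallel to the slope and the water table at the surface, the effective normal stress on the slip plane uses the buoyant unit weight γ' = γ_sat − γ_w while the driving shear stress uses γ_sat:
FS = [c' + γ' z cos²β tanφ'] / [γ_sat z sinβ cosβ]
γ' = 18.9 − 9.81 = 9.09 kN/m³
Numerator = 6.9 + 9.09·1.6·cos²24.3°·tan32.2° = 6.9 + 9.09·1.6·0.8307·0.6297 = 14.508 kPa
Denominator = 18.9·1.6·sin24.3°·cos24.3° = 18.9·1.6·0.4115·0.9114 = 11.342 kPa
FS = 14.508 / 11.342 = 1.279

FS = 1.28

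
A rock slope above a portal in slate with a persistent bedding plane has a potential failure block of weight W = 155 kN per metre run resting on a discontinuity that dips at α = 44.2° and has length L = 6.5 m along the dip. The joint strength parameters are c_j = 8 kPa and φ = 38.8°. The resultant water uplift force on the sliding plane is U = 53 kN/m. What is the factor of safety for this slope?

Resolving the block weight along and normal to the plane and applying the Mohr–Coulomb strength on the joint:
N' = W cosα − U = 155·cos44.2° − 53 = 58.1 kN/m
Driving force T = W sinα = 155·sin44.2° = 108.1 kN/m
Resisting force R = c_j·L + N'·tanφ = 8·6.5 + 58.1·tan38.8° = 52.0 + 46.7 = 98.7 kN/m
FS = R / T = 98.7 / 108.1 = 0.914

FS = 0.91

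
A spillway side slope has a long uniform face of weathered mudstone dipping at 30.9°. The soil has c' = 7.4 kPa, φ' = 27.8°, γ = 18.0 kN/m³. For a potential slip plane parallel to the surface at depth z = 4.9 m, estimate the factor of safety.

For an infinite slope with a slip plane parallel to the surface (no pore pressure): FS = [c' + γz cos²β tanφ'] / [γz sinβ cosβ].
γz = 18.0·4.9 = 88.20 kN/m²
Numerator = 7.4 + 88.20·cos²30.9°·tan27.8° = 7.4 + 88.20·0.7363·0.5272 = 41.639 kPa
Denominator = 88.20·sin30.9°·cos30.9° = 88.20·0.5135·0.8581 = 38.865 kPa
FS = 41.639 / 38.865 = 1.071

FS = 1.07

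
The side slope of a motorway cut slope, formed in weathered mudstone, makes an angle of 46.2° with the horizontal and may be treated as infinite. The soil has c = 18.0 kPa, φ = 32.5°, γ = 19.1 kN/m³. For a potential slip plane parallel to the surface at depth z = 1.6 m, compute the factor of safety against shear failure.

FS = 1.79

For an infinite slope with a slip plane parallel to the surface (no pore pressure): FS = [c + γz cos²β tanφ] / [γz sinβ cosβ].
γz = 19.1·1.6 = 30.56 kN/m²
Numerator = 18.0 + 30.56·cos²46.2°·tan32.5° = 18.0 + 30.56·0.4791·0.6371 = 27.327 kPa
Denominator = 30.56·sin46.2°·cos46.2° = 30.56·0.7218·0.6921 = 15.267 kPa
FS = 27.327 / 15.267 = 1.790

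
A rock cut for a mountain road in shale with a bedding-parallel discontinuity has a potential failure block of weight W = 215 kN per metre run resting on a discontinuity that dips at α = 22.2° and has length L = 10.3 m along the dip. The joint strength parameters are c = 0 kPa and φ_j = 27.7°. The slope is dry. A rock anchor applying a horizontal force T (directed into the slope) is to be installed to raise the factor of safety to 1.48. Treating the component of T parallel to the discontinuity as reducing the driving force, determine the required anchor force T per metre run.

Resolving forces along and normal to the sliding plane, with the horizontal anchor force T adding T·sinα to the effective normal force and T·cosα acting up the plane against the driving force:
FS = [cL + (W cosα + T sinα) tanφ_j] / [W sinα − T cosα]
Without the anchor: N' = 199.1 kN/m, driving T_d = 81.2 kN/m, resisting R = 0·10.3 + 199.1·tan27.7° = 104.5 kN/m, FS = 1.29.
Setting FS = 1.48 and solving for T:
1.48·(81.2 − T cos22.2°) = 104.5 + T sin22.2°·tan27.7°
T·(sin22.2°·tan27.7° + 1.48·cos22.2°) = 1.48·81.2 − 104.5
T·(0.3778·0.5250 + 1.48·0.9259) = 120.2 − 104.5 = 15.7
T·1.5687 = 15.7
T = 10.0 kN/m

T = 10 kN/m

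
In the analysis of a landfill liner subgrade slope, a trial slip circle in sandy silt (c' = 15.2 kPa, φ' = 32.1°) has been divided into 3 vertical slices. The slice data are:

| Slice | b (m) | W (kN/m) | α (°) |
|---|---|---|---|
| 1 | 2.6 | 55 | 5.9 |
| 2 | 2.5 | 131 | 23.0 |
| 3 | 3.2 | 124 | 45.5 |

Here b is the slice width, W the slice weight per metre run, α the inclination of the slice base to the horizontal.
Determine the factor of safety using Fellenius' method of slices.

FS = 2.17

Ordinary method of slices: FS = Σ[c'·Δl_i + (W_i cosα_i)·tanφ'] / Σ W_i sinα_i, with Δl_i = b_i / cosα_i.
Slice 1: Δl = 2.6/cos5.9° = 2.614 m; N'_1 = 55·cos5.9° = 54.7; c'Δl = 39.73; W sinα = 5.7
Slice 2: Δl = 2.5/cos23.0° = 2.716 m; N'_2 = 131·cos23.0° = 120.6; c'Δl = 41.28; W sinα = 51.2
Slice 3: Δl = 3.2/cos45.5° = 4.565 m; N'_3 = 124·cos45.5° = 86.9; c'Δl = 69.40; W sinα = 88.4
Σc'Δl = 150.4 kN/m; ΣN' = 262.2 kN/m; ΣW sinα = 145.3 kN/m
Resisting = 150.4 + 262.2·tan32.1° = 150.4 + 164.5 = 314.9 kN/m
FS = 314.9 / 145.3 = 2.167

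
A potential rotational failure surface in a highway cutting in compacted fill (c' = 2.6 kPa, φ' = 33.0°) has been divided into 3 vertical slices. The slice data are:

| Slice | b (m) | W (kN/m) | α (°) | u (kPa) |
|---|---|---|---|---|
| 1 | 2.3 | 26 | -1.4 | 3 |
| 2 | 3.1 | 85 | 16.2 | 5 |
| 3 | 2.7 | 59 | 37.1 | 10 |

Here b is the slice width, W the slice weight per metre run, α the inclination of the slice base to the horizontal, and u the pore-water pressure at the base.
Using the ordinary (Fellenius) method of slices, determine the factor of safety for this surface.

FS = 1.48

Ordinary method of slices: FS = Σ[c'·Δl_i + (W_i cosα_i − u_i·Δl_i)·tanφ'] / Σ W_i sinα_i, with Δl_i = b_i / cosα_i.
Slice 1: Δl = 2.3/cos(-1.4°) = 2.301 m; N'_1 = 26·cos(-1.4°) − 3·2.301 = 19.1; c'Δl = 5.98; W sinα = -0.6
Slice 2: Δl = 3.1/cos16.2° = 3.228 m; N'_2 = 85·cos16.2° − 5·3.228 = 65.5; c'Δl = 8.39; W sinα = 23.7
Slice 3: Δl = 2.7/cos37.1° = 3.385 m; N'_3 = 59·cos37.1° − 10·3.385 = 13.2; c'Δl = 8.80; W sinα = 35.6
Σc'Δl = 23.2 kN/m; ΣN' = 97.8 kN/m; ΣW sinα = 58.7 kN/m
Resisting = 23.2 + 97.8·tan33.0° = 23.2 + 63.5 = 86.7 kN/m
FS = 86.7 / 58.7 = 1.477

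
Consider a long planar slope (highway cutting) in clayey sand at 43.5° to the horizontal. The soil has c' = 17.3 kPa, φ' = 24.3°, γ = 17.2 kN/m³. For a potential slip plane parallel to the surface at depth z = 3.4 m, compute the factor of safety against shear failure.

FS = 1.07

For an infinite slope with a slip plane parallel to the surface (no pore pressure): FS = [c' + γz cos²β tanφ'] / [γz sinβ cosβ].
γz = 17.2·3.4 = 58.48 kN/m²
Numerator = 17.3 + 58.48·cos²43.5°·tan24.3° = 17.3 + 58.48·0.5262·0.4515 = 31.193 kPa
Denominator = 58.48·sin43.5°·cos43.5° = 58.48·0.6884·0.7254 = 29.200 kPa
FS = 31.193 / 29.200 = 1.068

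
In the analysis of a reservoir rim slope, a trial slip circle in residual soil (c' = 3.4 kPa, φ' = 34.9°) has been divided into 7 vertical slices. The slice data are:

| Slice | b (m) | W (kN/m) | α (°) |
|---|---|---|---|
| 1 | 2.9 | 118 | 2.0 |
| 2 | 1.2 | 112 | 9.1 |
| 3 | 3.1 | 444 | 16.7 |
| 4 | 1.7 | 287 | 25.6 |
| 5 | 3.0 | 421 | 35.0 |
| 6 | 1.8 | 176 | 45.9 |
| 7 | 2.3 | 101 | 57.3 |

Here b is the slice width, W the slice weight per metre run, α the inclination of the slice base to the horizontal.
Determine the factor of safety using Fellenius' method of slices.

FS = 1.47

Ordinary method of slices: FS = Σ[c'·Δl_i + (W_i cosα_i)·tanφ'] / Σ W_i sinα_i, with Δl_i = b_i / cosα_i.
Slice 1: Δl = 2.9/cos2.0° = 2.902 m; N'_1 = 118·cos2.0° = 117.9; c'Δl = 9.87; W sinα = 4.1
Slice 2: Δl = 1.2/cos9.1° = 1.215 m; N'_2 = 112·cos9.1° = 110.6; c'Δl = 4.13; W sinα = 17.7
Slice 3: Δl = 3.1/cos16.7° = 3.237 m; N'_3 = 444·cos16.7° = 425.3; c'Δl = 11.00; W sinα = 127.6
Slice 4: Δl = 1.7/cos25.6° = 1.885 m; N'_4 = 287·cos25.6° = 258.8; c'Δl = 6.41; W sinα = 124.0
Slice 5: Δl = 3.0/cos35.0° = 3.662 m; N'_5 = 421·cos35.0° = 344.9; c'Δl = 12.45; W sinα = 241.5
Slice 6: Δl = 1.8/cos45.9° = 2.587 m; N'_6 = 176·cos45.9° = 122.5; c'Δl = 8.79; W sinα = 126.4
Slice 7: Δl = 2.3/cos57.3° = 4.257 m; N'_7 = 101·cos57.3° = 54.6; c'Δl = 14.48; W sinα = 85.0
Σc'Δl = 67.1 kN/m; ΣN' = 1434.5 kN/m; ΣW sinα = 726.3 kN/m
Resisting = 67.1 + 1434.5·tan34.9° = 67.1 + 1000.7 = 1067.9 kN/m
FS = 1067.9 / 726.3 = 1.470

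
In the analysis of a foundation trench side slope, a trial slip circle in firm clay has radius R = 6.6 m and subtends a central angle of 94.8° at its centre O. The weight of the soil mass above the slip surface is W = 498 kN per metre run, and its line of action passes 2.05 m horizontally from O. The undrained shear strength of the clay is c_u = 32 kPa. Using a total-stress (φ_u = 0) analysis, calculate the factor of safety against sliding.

Taking moments about the centre O, the resisting moment is provided by the undrained shear strength acting along the arc:
Arc length L_a = R·θ = 6.6·(94.8°·π/180) = 6.6·1.6546 = 10.92 m
M_R = c_u·L_a·R = 32·10.92·6.6 = 2306.3 kN·m/m
M_D = W·d = 498·2.05 = 1020.9 kN·m/m
FS = M_R / M_D = 2306.3 / 1020.9 = 2.259

FS = 2.26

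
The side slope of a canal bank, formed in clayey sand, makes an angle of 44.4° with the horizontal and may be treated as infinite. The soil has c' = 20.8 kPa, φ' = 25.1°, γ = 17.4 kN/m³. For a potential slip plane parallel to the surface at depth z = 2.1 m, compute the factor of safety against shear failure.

FS = 1.62

For an infinite slope with a slip plane parallel to the surface (no pore pressure): FS = [c' + γz cos²β tanφ'] / [γz sinβ cosβ].
γz = 17.4·2.1 = 36.54 kN/m²
Numerator = 20.8 + 36.54·cos²44.4°·tan25.1° = 20.8 + 36.54·0.5105·0.4684 = 29.538 kPa
Denominator = 36.54·sin44.4°·cos44.4° = 36.54·0.6997·0.7145 = 18.266 kPa
FS = 29.538 / 18.266 = 1.617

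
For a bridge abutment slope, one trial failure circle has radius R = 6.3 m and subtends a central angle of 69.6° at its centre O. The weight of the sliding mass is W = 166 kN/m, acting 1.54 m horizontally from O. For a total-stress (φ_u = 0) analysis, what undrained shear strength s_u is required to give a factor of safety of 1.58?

s_u = 8.4 kPa

FS = s_u·L_a·R / (W·d), so s_u = FS·W·d / (L_a·R).
Arc length L_a = R·θ = 6.3·(69.6°·π/180) = 6.3·1.2147 = 7.65 m
s_u = 1.58·166·1.54 / (7.65·6.3) = 403.9 / 48.21 = 8.38 kPa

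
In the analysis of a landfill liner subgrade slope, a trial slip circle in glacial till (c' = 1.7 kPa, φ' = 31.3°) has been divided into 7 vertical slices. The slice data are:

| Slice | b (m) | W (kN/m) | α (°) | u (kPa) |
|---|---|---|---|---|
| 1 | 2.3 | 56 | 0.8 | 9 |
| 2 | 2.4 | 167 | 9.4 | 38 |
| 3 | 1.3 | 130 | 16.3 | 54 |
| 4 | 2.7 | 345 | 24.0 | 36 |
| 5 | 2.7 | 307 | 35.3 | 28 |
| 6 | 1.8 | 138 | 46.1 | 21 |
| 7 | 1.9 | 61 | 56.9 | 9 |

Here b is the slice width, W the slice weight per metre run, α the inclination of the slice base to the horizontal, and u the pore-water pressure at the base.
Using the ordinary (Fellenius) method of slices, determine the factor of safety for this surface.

FS = 0.71

Ordinary method of slices: FS = Σ[c'·Δl_i + (W_i cosα_i − u_i·Δl_i)·tanφ'] / Σ W_i sinα_i, with Δl_i = b_i / cosα_i.
Slice 1: Δl = 2.3/cos0.8° = 2.300 m; N'_1 = 56·cos0.8° − 9·2.300 = 35.3; c'Δl = 3.91; W sinα = 0.8
Slice 2: Δl = 2.4/cos9.4° = 2.433 m; N'_2 = 167·cos9.4° − 38·2.433 = 72.3; c'Δl = 4.14; W sinα = 27.3
Slice 3: Δl = 1.3/cos16.3° = 1.354 m; N'_3 = 130·cos16.3° − 54·1.354 = 51.6; c'Δl = 2.30; W sinα = 36.5
Slice 4: Δl = 2.7/cos24.0° = 2.956 m; N'_4 = 345·cos24.0° − 36·2.956 = 208.8; c'Δl = 5.02; W sinα = 140.3
Slice 5: Δl = 2.7/cos35.3° = 3.308 m; N'_5 = 307·cos35.3° − 28·3.308 = 157.9; c'Δl = 5.62; W sinα = 177.4
Slice 6: Δl = 1.8/cos46.1° = 2.596 m; N'_6 = 138·cos46.1° − 21·2.596 = 41.2; c'Δl = 4.41; W sinα = 99.4
Slice 7: Δl = 1.9/cos56.9° = 3.479 m; N'_7 = 61·cos56.9° − 9·3.479 = 2.0; c'Δl = 5.91; W sinα = 51.1
Σc'Δl = 31.3 kN/m; ΣN' = 569.1 kN/m; ΣW sinα = 532.8 kN/m
Resisting = 31.3 + 569.1·tan31.3° = 31.3 + 346.0 = 377.4 kN/m
FS = 377.4 / 532.8 = 0.708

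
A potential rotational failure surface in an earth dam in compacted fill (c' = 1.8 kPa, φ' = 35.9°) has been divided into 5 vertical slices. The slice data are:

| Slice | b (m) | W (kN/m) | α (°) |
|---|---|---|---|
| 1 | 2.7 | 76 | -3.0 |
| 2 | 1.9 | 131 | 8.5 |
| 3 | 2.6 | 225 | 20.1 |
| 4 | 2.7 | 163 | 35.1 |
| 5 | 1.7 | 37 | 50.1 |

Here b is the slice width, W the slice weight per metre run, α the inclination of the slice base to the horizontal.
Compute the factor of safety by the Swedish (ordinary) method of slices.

Ordinary method of slices: FS = Σ[c'·Δl_i + (W_i cosα_i)·tanφ'] / Σ W_i sinα_i, with Δl_i = b_i / cosα_i.
Slice 1: Δl = 2.7/cos(-3.0°) = 2.704 m; N'_1 = 76·cos(-3.0°) = 75.9; c'Δl = 4.87; W sinα = -4.0
Slice 2: Δl = 1.9/cos8.5° = 1.921 m; N'_2 = 131·cos8.5° = 129.6; c'Δl = 3.46; W sinα = 19.4
Slice 3: Δl = 2.6/cos20.1° = 2.769 m; N'_3 = 225·cos20.1° = 211.3; c'Δl = 4.98; W sinα = 77.3
Slice 4: Δl = 2.7/cos35.1° = 3.300 m; N'_4 = 163·cos35.1° = 133.4; c'Δl = 5.94; W sinα = 93.7
Slice 5: Δl = 1.7/cos50.1° = 2.650 m; N'_5 = 37·cos50.1° = 23.7; c'Δl = 4.77; W sinα = 28.4
Σc'Δl = 24.0 kN/m; ΣN' = 573.8 kN/m; ΣW sinα = 214.8 kN/m
Resisting = 24.0 + 573.8·tan35.9° = 24.0 + 415.4 = 439.4 kN/m
FS = 439.4 / 214.8 = 2.045

FS = 2.05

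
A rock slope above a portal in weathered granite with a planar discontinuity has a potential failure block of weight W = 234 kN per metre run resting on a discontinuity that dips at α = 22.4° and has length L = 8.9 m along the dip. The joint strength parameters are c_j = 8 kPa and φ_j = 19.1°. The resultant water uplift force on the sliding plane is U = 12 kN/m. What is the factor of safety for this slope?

Resolving the block weight along and normal to the plane and applying the Mohr–Coulomb strength on the joint:
N' = W cosα − U = 234·cos22.4° − 12 = 204.3 kN/m
Driving force T = W sinα = 234·sin22.4° = 89.2 kN/m
Resisting force R = c_j·L + N'·tanφ_j = 8·8.9 + 204.3·tan19.1° = 71.2 + 70.8 = 142.0 kN/m
FS = R / T = 142.0 / 89.2 = 1.592

FS = 1.59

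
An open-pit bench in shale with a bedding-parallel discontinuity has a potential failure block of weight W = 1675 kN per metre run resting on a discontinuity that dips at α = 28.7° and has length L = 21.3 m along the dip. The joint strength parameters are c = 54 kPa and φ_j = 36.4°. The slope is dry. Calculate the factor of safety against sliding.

Resolving the block weight along and normal to the plane and applying the Mohr–Coulomb strength on the joint:
N' = W cosα = 1675·cos28.7° = 1469.2 kN/m
Driving force T = W sinα = 1675·sin28.7° = 804.4 kN/m
Resisting force R = c·L + N'·tanφ_j = 54·21.3 + 1469.2·tan36.4° = 1150.2 + 1083.2 = 2233.4 kN/m
FS = R / T = 2233.4 / 804.4 = 2.777

FS = 2.78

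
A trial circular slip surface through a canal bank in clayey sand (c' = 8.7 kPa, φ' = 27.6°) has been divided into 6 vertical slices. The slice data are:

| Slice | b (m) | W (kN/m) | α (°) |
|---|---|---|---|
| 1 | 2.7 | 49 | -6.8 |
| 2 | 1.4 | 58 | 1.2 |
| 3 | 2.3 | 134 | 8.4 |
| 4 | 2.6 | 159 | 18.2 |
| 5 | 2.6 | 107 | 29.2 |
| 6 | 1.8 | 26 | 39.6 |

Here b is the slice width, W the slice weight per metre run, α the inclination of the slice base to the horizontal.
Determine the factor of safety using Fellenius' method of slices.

Ordinary method of slices: FS = Σ[c'·Δl_i + (W_i cosα_i)·tanφ'] / Σ W_i sinα_i, with Δl_i = b_i / cosα_i.
Slice 1: Δl = 2.7/cos(-6.8°) = 2.719 m; N'_1 = 49·cos(-6.8°) = 48.7; c'Δl = 23.66; W sinα = -5.8
Slice 2: Δl = 1.4/cos1.2° = 1.400 m; N'_2 = 58·cos1.2° = 58.0; c'Δl = 12.18; W sinα = 1.2
Slice 3: Δl = 2.3/cos8.4° = 2.325 m; N'_3 = 134·cos8.4° = 132.6; c'Δl = 20.23; W sinα = 19.6
Slice 4: Δl = 2.6/cos18.2° = 2.737 m; N'_4 = 159·cos18.2° = 151.0; c'Δl = 23.81; W sinα = 49.7
Slice 5: Δl = 2.6/cos29.2° = 2.979 m; N'_5 = 107·cos29.2° = 93.4; c'Δl = 25.91; W sinα = 52.2
Slice 6: Δl = 1.8/cos39.6° = 2.336 m; N'_6 = 26·cos39.6° = 20.0; c'Δl = 20.32; W sinα = 16.6
Σc'Δl = 126.1 kN/m; ΣN' = 503.7 kN/m; ΣW sinα = 133.4 kN/m
Resisting = 126.1 + 503.7·tan27.6° = 126.1 + 263.3 = 389.4 kN/m
FS = 389.4 / 133.4 = 2.919

FS = 2.92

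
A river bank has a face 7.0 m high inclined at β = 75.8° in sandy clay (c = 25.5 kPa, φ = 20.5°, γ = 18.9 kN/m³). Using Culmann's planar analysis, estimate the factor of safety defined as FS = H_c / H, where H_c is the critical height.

FS = 1.63

H_c = (4c/γ) · sinβ cosφ / [1 − cos(β − φ)]
    = (4·25.5/18.9) · sin75.8°·cos20.5° / [1 − cos55.3°]
    = 5.397 · 0.9081 / 0.4307 = 11.38 m
FS = H_c / H = 11.38 / 7.0 = 1.625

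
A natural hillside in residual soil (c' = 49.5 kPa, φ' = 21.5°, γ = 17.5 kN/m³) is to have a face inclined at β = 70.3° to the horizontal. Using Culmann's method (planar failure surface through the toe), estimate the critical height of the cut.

H_c = 29.04 m

Culmann's analysis gives the critical failure plane at α_cr = (β + φ')/2 = (70.3 + 21.5)/2 = 45.9°, and the critical height
H_c = (4c'/γ) · sinβ cosφ' / [1 − cos(β − φ')]
    = (4·49.5/17.5) · sin70.3°·cos21.5° / [1 − cos(48.8°)]
    = 11.314 · 0.9415·0.9304 / [1 − 0.6587]
    = 11.314 · 0.8760 / 0.3413
    = 29.04 m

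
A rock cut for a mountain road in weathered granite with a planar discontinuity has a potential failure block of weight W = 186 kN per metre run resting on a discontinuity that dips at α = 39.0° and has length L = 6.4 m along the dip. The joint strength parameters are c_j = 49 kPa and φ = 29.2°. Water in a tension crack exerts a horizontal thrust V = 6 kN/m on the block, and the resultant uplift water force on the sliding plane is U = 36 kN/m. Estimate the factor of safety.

FS = 3.06

Resolving the block weight along and normal to the plane and applying the Mohr–Coulomb strength on the joint:
N' = W cosα − U − V sinα = 186·cos39.0° − 36 − 6·sin39.0° = 104.8 kN/m
Driving force T = W sinα + V cosα = 186·sin39.0° + 6·cos39.0° = 121.7 kN/m
Resisting force R = c_j·L + N'·tanφ = 49·6.4 + 104.8·tan29.2° = 313.6 + 58.6 = 372.2 kN/m
FS = R / T = 372.2 / 121.7 = 3.058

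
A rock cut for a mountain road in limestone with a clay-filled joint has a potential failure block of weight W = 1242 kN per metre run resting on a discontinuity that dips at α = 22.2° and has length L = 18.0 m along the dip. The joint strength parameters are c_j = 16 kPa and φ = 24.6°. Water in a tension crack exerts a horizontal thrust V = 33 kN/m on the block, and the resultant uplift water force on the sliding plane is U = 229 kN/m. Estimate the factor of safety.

Resolving the block weight along and normal to the plane and applying the Mohr–Coulomb strength on the joint:
N' = W cosα − U − V sinα = 1242·cos22.2° − 229 − 33·sin22.2° = 908.5 kN/m
Driving force T = W sinα + V cosα = 1242·sin22.2° + 33·cos22.2° = 499.8 kN/m
Resisting force R = c_j·L + N'·tanφ = 16·18.0 + 908.5·tan24.6° = 288.0 + 415.9 = 703.9 kN/m
FS = R / T = 703.9 / 499.8 = 1.408

FS = 1.41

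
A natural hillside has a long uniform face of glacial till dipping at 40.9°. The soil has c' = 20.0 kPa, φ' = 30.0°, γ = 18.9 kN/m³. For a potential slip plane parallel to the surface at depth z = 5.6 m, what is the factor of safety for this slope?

For an infinite slope with a slip plane parallel to the surface (no pore pressure): FS = [c' + γz cos²β tanφ'] / [γz sinβ cosβ].
γz = 18.9·5.6 = 105.84 kN/m²
Numerator = 20.0 + 105.84·cos²40.9°·tan30.0° = 20.0 + 105.84·0.5713·0.5774 = 54.911 kPa
Denominator = 105.84·sin40.9°·cos40.9° = 105.84·0.6547·0.7559 = 52.379 kPa
FS = 54.911 / 52.379 = 1.048

FS = 1.05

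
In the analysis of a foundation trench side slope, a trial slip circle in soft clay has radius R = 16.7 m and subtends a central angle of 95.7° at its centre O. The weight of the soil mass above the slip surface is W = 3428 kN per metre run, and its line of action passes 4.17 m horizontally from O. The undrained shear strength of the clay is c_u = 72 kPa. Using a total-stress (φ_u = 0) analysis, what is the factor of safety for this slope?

Taking moments about the centre O, the resisting moment is provided by the undrained shear strength acting along the arc:
Arc length L_a = R·θ = 16.7·(95.7°·π/180) = 16.7·1.6703 = 27.89 m
M_R = c_u·L_a·R = 72·27.89·16.7 = 33539.4 kN·m/m
M_D = W·d = 3428·4.17 = 14294.8 kN·m/m
FS = M_R / M_D = 33539.4 / 14294.8 = 2.346

FS = 2.35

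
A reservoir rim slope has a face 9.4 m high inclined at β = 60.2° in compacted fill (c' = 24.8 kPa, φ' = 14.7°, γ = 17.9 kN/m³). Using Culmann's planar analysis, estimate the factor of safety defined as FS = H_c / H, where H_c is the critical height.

FS = 1.65

H_c = (4c'/γ) · sinβ cosφ' / [1 − cos(β − φ')]
    = (4·24.8/17.9) · sin60.2°·cos14.7° / [1 − cos45.5°]
    = 5.542 · 0.8394 / 0.2991 = 15.55 m
FS = H_c / H = 15.55 / 9.4 = 1.655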